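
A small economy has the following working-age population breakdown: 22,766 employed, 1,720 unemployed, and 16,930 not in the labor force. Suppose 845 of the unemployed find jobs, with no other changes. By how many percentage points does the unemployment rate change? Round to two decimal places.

The unemployment rate changes by −3.45 percentage points.

Initially, labor force = 22,766 + 1,720 = 24,486, so u = 1,720/24,486 = 7.02%.
After the change, unemployed falls and employed rises by 845; labor force unchanged → E = 23,611, U = 875, labor force = 24,486.
New unemployment rate = 875 / 24,486 = 3.57%.
Change = 3.57% − 7.02% = −3.45 percentage points.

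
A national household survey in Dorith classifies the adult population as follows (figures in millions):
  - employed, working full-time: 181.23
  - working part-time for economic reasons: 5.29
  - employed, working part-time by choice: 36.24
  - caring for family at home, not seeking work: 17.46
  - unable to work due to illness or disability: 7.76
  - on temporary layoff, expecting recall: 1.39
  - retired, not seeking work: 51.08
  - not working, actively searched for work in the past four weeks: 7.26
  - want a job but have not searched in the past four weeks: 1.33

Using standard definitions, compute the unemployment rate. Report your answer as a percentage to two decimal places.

Employed = 181.23 + 5.29 + 36.24 = 222.76 million (anyone who worked, including part-time for economic reasons, counts as employed).
Unemployed = 1.39 + 7.26 = 8.65 million (jobless and actively searching, or on temporary layoff).
Labor force = 222.76 + 8.65 = 231.41 million.
Unemployment rate = 8.65 / 231.41 = 3.74%.

Unemployment rate ≈ 3.74%.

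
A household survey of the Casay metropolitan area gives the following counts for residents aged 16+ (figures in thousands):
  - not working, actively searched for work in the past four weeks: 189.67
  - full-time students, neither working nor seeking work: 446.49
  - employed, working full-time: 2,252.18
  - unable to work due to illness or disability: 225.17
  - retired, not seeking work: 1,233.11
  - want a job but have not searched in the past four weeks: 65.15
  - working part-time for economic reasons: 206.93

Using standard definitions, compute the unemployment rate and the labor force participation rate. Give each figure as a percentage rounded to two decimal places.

Unemployment rate ≈ 7.16%; labor force participation rate ≈ 57.35%.

Employed = 2,252.18 + 206.93 = 2,459.11 thousand (anyone who worked, including part-time for economic reasons, counts as employed).
Unemployed = 189.67 thousand.
Labor force = 2,459.11 + 189.67 = 2,648.78 thousand.
Not in labor force = 446.49 + 225.17 + 1,233.11 + 65.15 = 1,969.92 thousand (those not working and not actively searching are outside the labor force — including those who want a job but have given up searching).
Civilian working-age population = 2,648.78 + 1,969.92 = 4,618.70 thousand.
Unemployment rate = 189.67 / 2,648.78 = 7.16%.
Labor force participation rate = 2,648.78 / 4,618.70 = 57.35%.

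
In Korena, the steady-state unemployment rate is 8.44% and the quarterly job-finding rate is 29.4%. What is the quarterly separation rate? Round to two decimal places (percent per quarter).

From u* = s/(s+f): s = u·f/(1−u).
s = 0.0844 × 29.4 / (1 − 0.0844) = 2.4814 / 0.9156 ≈ 2.71% per quarter.

Separation rate ≈ 2.71% per quarter.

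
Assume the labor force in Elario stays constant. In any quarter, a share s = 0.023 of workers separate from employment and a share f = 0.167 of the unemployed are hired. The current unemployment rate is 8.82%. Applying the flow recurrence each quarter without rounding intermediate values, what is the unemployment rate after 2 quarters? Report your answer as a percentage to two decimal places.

Unemployment rate after two quarters ≈ 9.95%.

With a fixed labor force, u_{t+1} = u_t + s·(1−u_t) − f·u_t = u_t·(1−s−f) + s.
Here 1−s−f = 0.810 and s = 0.023.
u_1 = 0.088200 × 0.810 + 0.023 = 0.094442.
u_2 = 0.094442 × 0.810 + 0.023 = 0.099498.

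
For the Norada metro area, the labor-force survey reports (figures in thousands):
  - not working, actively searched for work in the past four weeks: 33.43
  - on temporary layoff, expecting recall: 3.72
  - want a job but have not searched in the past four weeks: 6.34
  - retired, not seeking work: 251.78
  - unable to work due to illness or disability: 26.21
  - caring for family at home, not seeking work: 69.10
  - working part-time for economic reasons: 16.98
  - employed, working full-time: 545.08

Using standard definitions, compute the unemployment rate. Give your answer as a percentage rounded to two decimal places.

Employed = 16.98 + 545.08 = 562.06 thousand (anyone who worked, including part-time for economic reasons, counts as employed).
Unemployed = 33.43 + 3.72 = 37.15 thousand (jobless and actively searching, or on temporary layoff).
Labor force = 562.06 + 37.15 = 599.21 thousand.
Unemployment rate = 37.15 / 599.21 = 6.20%.

Unemployment rate ≈ 6.20%.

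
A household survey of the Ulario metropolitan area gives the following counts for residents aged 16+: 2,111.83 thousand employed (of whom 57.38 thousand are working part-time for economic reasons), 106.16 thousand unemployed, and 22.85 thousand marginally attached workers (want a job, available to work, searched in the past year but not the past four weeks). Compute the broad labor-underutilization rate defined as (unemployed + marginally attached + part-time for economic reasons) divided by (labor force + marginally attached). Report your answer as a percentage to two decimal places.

Labor force = 2,111.83 + 106.16 = 2,217.99 thousand.
Numerator = 106.16 + 22.85 + 57.38 = 186.39 thousand.
Denominator = 2,217.99 + 22.85 = 2,240.84 thousand.
Broad rate = 186.39 / 2,240.84 = 8.32%.

Broad underutilization rate ≈ 8.32%.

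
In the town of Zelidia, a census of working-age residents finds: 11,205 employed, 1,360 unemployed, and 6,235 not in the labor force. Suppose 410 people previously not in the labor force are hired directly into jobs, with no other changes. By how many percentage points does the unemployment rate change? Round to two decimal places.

The unemployment rate changes by −0.34 percentage points.

Initially, labor force = 11,205 + 1,360 = 12,565, so u = 1,360/12,565 = 10.82%.
After the change, employed and labor force both rise by 410; unemployed unchanged → E = 11,615, U = 1,360, labor force = 12,975.
New unemployment rate = 1,360 / 12,975 = 10.48%.
Change = 10.48% − 10.82% = −0.34 percentage points.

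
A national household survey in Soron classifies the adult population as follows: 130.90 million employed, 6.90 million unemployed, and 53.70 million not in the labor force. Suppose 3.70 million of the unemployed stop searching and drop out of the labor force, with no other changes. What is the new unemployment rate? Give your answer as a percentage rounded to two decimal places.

New unemployment rate ≈ 2.39%.

Initially, labor force = 130.90 + 6.90 = 137.80 million, so u = 6.90/137.80 = 5.01%.
After the change, unemployed and labor force both fall by 3.70 → E = 130.90, U = 3.20, labor force = 134.10 million.
New unemployment rate = 3.20 / 134.10 = 2.39%.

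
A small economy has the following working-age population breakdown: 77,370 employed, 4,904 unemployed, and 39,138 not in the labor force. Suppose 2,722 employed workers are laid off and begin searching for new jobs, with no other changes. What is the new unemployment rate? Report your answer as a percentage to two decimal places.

New unemployment rate ≈ 9.27%.

Initially, labor force = 77,370 + 4,904 = 82,274, so u = 4,904/82,274 = 5.96%.
After the change, employed falls and unemployed rises by 2,722; labor force unchanged → E = 74,648, U = 7,626, labor force = 82,274.
New unemployment rate = 7,626 / 82,274 = 9.27%.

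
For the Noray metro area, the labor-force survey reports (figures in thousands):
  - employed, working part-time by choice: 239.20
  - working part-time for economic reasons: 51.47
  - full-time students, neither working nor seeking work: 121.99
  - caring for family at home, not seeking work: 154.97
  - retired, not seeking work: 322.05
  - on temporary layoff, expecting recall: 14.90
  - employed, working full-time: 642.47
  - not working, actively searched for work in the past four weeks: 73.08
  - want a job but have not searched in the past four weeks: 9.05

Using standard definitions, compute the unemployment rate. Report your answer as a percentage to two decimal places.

Unemployment rate ≈ 8.62%.

Employed = 239.20 + 51.47 + 642.47 = 933.14 thousand (anyone who worked, including part-time for economic reasons, counts as employed).
Unemployed = 14.90 + 73.08 = 87.98 thousand (jobless and actively searching, or on temporary layoff).
Labor force = 933.14 + 87.98 = 1,021.12 thousand.
Unemployment rate = 87.98 / 1,021.12 = 8.62%.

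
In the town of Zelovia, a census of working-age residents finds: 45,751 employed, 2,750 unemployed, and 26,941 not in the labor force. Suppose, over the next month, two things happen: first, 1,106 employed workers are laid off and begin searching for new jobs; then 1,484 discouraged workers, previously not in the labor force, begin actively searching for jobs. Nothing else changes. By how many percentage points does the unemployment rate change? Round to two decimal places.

The unemployment rate changes by +5.01 percentage points.

Initially, labor force = 45,751 + 2,750 = 48,501, so u = 2,750/48,501 = 5.67%.
After the first change, employed falls and unemployed rises by 1,106; labor force unchanged → E = 44,645, U = 3,856, labor force = 48,501.
After the second change, unemployed and labor force both rise by 1,484 → E = 44,645, U = 5,340, labor force = 49,985.
New unemployment rate = 5,340 / 49,985 = 10.68%.
Change = 10.68% − 5.67% = +5.01 percentage points.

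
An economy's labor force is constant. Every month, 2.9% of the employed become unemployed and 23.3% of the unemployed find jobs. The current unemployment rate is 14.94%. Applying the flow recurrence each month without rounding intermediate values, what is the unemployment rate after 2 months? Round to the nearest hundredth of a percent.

Unemployment rate after two months ≈ 13.18%.

With a fixed labor force, u_{t+1} = u_t + s·(1−u_t) − f·u_t = u_t·(1−s−f) + s.
Here 1−s−f = 0.738 and s = 0.029.
u_1 = 0.149400 × 0.738 + 0.029 = 0.139257.
u_2 = 0.139257 × 0.738 + 0.029 = 0.131772.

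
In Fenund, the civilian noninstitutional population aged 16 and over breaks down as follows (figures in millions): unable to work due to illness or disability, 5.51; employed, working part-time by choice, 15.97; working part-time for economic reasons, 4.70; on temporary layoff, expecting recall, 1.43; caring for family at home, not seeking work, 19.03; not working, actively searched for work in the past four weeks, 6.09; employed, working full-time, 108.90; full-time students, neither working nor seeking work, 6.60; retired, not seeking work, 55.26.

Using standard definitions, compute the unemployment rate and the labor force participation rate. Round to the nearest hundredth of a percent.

Unemployment rate ≈ 5.49%; labor force participation rate ≈ 61.34%.

Employed = 15.97 + 4.70 + 108.90 = 129.57 million (anyone who worked, including part-time for economic reasons, counts as employed).
Unemployed = 1.43 + 6.09 = 7.52 million (jobless and actively searching, or on temporary layoff).
Labor force = 129.57 + 7.52 = 137.09 million.
Not in labor force = 5.51 + 19.03 + 6.60 + 55.26 = 86.40 million (those not working and not actively searching are outside the labor force).
Civilian working-age population = 137.09 + 86.40 = 223.49 million.
Unemployment rate = 7.52 / 137.09 = 5.49%.
Labor force participation rate = 137.09 / 223.49 = 61.34%.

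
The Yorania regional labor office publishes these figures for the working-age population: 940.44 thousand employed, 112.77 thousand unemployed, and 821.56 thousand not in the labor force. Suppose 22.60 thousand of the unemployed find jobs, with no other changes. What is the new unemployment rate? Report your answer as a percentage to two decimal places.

New unemployment rate ≈ 8.56%.

Initially, labor force = 940.44 + 112.77 = 1,053.21 thousand, so u = 112.77/1,053.21 = 10.71%.
After the change, unemployed falls and employed rises by 22.60; labor force unchanged → E = 963.04, U = 90.17, labor force = 1,053.21 thousand.
New unemployment rate = 90.17 / 1,053.21 = 8.56%.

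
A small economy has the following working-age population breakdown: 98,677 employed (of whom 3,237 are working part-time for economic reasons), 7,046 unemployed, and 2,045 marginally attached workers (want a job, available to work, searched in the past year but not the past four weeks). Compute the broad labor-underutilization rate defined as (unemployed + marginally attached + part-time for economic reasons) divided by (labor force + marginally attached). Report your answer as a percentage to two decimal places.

Broad underutilization rate ≈ 11.44%.

Labor force = 98,677 + 7,046 = 105,723.
Numerator = 7,046 + 2,045 + 3,237 = 12,328.
Denominator = 105,723 + 2,045 = 107,768.
Broad rate = 12,328 / 107,768 = 11.44%.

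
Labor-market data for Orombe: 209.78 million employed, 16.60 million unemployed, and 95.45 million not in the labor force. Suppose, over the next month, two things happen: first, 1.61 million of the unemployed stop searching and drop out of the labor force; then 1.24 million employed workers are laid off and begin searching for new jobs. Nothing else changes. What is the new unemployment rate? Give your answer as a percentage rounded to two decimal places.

Initially, labor force = 209.78 + 16.60 = 226.38 million, so u = 16.60/226.38 = 7.33%.
After the first change, unemployed and labor force both fall by 1.61 → E = 209.78, U = 14.99, labor force = 224.77 million.
After the second change, employed falls and unemployed rises by 1.24; labor force unchanged → E = 208.54, U = 16.23, labor force = 224.77 million.
New unemployment rate = 16.23 / 224.77 = 7.22%.

New unemployment rate ≈ 7.22%.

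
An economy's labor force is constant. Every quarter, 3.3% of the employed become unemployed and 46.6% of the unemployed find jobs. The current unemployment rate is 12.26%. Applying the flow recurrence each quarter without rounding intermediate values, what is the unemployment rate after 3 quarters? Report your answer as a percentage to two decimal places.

With a fixed labor force, u_{t+1} = u_t + s·(1−u_t) − f·u_t = u_t·(1−s−f) + s.
Here 1−s−f = 0.501 and s = 0.033.
u_1 = 0.122600 × 0.501 + 0.033 = 0.094423.
u_2 = 0.094423 × 0.501 + 0.033 = 0.080306.
u_3 = 0.080306 × 0.501 + 0.033 = 0.073233.

Unemployment rate after three quarters ≈ 7.32%.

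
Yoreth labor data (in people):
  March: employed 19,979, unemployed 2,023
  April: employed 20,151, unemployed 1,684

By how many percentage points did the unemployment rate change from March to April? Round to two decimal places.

The unemployment rate changed by −1.48 percentage points.

March: labor force = 19,979 + 2,023 = 22,002; u = 2,023/22,002 = 9.19%.
April: labor force = 20,151 + 1,684 = 21,835; u = 1,684/21,835 = 7.71%.
Change = 7.71% − 9.19% = −1.48 pp.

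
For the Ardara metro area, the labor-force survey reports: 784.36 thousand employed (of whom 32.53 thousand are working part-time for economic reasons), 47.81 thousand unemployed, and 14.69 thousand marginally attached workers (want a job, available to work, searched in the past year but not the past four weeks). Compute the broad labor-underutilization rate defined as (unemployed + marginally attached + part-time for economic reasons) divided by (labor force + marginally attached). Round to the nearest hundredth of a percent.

Broad underutilization rate ≈ 11.22%.

Labor force = 784.36 + 47.81 = 832.17 thousand.
Numerator = 47.81 + 14.69 + 32.53 = 95.03 thousand.
Denominator = 832.17 + 14.69 = 846.86 thousand.
Broad rate = 95.03 / 846.86 = 11.22%.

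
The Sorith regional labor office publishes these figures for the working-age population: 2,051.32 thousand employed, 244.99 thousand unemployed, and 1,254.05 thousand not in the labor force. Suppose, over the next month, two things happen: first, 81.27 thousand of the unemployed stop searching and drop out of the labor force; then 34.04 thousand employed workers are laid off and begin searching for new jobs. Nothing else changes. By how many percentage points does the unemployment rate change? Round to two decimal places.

Initially, labor force = 2,051.32 + 244.99 = 2,296.31 thousand, so u = 244.99/2,296.31 = 10.67%.
After the first change, unemployed and labor force both fall by 81.27 → E = 2,051.32, U = 163.72, labor force = 2,215.04 thousand.
After the second change, employed falls and unemployed rises by 34.04; labor force unchanged → E = 2,017.28, U = 197.76, labor force = 2,215.04 thousand.
New unemployment rate = 197.76 / 2,215.04 = 8.93%.
Change = 8.93% − 10.67% = −1.74 percentage points.

The unemployment rate changes by −1.74 percentage points.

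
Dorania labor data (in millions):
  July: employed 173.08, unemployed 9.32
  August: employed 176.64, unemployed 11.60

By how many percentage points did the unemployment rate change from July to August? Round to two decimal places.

The unemployment rate changed by +1.05 percentage points.

July: labor force = 173.08 + 9.32 = 182.40; u = 9.32/182.40 = 5.11%.
August: labor force = 176.64 + 11.60 = 188.24; u = 11.60/188.24 = 6.16%.
Change = 6.16% − 5.11% = +1.05 pp.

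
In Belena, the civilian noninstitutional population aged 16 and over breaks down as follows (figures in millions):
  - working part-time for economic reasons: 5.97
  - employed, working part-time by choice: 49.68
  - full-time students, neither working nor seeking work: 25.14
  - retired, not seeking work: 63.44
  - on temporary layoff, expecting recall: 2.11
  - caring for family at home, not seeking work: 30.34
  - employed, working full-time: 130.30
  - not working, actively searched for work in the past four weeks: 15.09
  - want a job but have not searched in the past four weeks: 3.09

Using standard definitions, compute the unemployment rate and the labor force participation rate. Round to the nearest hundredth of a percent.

Employed = 5.97 + 49.68 + 130.30 = 185.95 million (anyone who worked, including part-time for economic reasons, counts as employed).
Unemployed = 2.11 + 15.09 = 17.20 million (jobless and actively searching, or on temporary layoff).
Labor force = 185.95 + 17.20 = 203.15 million.
Not in labor force = 25.14 + 63.44 + 30.34 + 3.09 = 122.01 million (those not working and not actively searching are outside the labor force — including those who want a job but have given up searching).
Civilian working-age population = 203.15 + 122.01 = 325.16 million.
Unemployment rate = 17.20 / 203.15 = 8.47%.
Labor force participation rate = 203.15 / 325.16 = 62.48%.

Unemployment rate ≈ 8.47%; labor force participation rate ≈ 62.48%.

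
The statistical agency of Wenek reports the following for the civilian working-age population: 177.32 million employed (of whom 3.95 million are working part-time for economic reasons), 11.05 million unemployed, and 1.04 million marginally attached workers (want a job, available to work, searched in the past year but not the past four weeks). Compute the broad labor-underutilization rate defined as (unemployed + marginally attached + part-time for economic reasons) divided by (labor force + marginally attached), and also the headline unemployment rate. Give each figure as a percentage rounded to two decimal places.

Broad underutilization rate ≈ 8.47%; headline unemployment rate ≈ 5.87%.

Labor force = 177.32 + 11.05 = 188.37 million.
Numerator = 11.05 + 1.04 + 3.95 = 16.04 million.
Denominator = 188.37 + 1.04 = 189.41 million.
Broad rate = 16.04 / 189.41 = 8.47%.
Headline unemployment rate = 11.05 / 188.37 = 5.87%.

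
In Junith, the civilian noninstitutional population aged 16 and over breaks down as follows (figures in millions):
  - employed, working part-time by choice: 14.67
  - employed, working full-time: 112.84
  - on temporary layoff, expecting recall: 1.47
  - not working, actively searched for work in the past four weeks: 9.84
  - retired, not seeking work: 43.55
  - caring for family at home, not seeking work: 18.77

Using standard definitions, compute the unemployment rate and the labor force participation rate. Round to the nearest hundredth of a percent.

Unemployment rate ≈ 8.15%; labor force participation rate ≈ 69.02%.

Employed = 14.67 + 112.84 = 127.51 million.
Unemployed = 1.47 + 9.84 = 11.31 million (jobless and actively searching, or on temporary layoff).
Labor force = 127.51 + 11.31 = 138.82 million.
Not in labor force = 43.55 + 18.77 = 62.32 million (those not working and not actively searching are outside the labor force).
Civilian working-age population = 138.82 + 62.32 = 201.14 million.
Unemployment rate = 11.31 / 138.82 = 8.15%.
Labor force participation rate = 138.82 / 201.14 = 69.02%.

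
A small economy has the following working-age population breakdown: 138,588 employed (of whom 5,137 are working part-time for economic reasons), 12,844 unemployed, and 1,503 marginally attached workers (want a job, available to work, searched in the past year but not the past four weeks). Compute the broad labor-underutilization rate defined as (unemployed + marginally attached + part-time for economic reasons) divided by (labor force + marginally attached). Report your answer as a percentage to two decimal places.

Broad underutilization rate ≈ 12.74%.

Labor force = 138,588 + 12,844 = 151,432.
Numerator = 12,844 + 1,503 + 5,137 = 19,484.
Denominator = 151,432 + 1,503 = 152,935.
Broad rate = 19,484 / 152,935 = 12.74%.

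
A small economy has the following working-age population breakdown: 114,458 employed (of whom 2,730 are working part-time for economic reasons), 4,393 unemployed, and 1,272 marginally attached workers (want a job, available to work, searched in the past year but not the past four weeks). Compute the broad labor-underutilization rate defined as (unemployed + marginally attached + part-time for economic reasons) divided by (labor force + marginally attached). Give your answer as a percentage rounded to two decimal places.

Labor force = 114,458 + 4,393 = 118,851.
Numerator = 4,393 + 1,272 + 2,730 = 8,395.
Denominator = 118,851 + 1,272 = 120,123.
Broad rate = 8,395 / 120,123 = 6.99%.

Broad underutilization rate ≈ 6.99%.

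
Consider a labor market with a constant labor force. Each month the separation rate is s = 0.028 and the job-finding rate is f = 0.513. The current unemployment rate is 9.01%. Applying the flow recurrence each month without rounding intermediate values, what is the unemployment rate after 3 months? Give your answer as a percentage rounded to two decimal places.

Unemployment rate after three months ≈ 5.55%.

With a fixed labor force, u_{t+1} = u_t + s·(1−u_t) − f·u_t = u_t·(1−s−f) + s.
Here 1−s−f = 0.459 and s = 0.028.
u_1 = 0.090100 × 0.459 + 0.028 = 0.069356.
u_2 = 0.069356 × 0.459 + 0.028 = 0.059834.
u_3 = 0.059834 × 0.459 + 0.028 = 0.055464.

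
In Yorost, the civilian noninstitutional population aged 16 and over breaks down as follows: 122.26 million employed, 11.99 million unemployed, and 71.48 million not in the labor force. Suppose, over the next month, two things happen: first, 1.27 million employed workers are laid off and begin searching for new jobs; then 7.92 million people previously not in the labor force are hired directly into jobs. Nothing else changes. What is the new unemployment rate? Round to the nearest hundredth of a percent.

Initially, labor force = 122.26 + 11.99 = 134.25 million, so u = 11.99/134.25 = 8.93%.
After the first change, employed falls and unemployed rises by 1.27; labor force unchanged → E = 120.99, U = 13.26, labor force = 134.25 million.
After the second change, employed and labor force both rise by 7.92; unemployed unchanged → E = 128.91, U = 13.26, labor force = 142.17 million.
New unemployment rate = 13.26 / 142.17 = 9.33%.

New unemployment rate ≈ 9.33%.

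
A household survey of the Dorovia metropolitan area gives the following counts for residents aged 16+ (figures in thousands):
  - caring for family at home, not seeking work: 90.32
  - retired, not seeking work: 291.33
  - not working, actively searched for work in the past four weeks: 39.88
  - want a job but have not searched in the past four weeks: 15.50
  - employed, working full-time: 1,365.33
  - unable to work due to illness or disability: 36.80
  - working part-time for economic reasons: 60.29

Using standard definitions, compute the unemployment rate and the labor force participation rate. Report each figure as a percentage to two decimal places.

Unemployment rate ≈ 2.72%; labor force participation rate ≈ 77.15%.

Employed = 1,365.33 + 60.29 = 1,425.62 thousand (anyone who worked, including part-time for economic reasons, counts as employed).
Unemployed = 39.88 thousand.
Labor force = 1,425.62 + 39.88 = 1,465.50 thousand.
Not in labor force = 90.32 + 291.33 + 15.50 + 36.80 = 433.95 thousand (those not working and not actively searching are outside the labor force — including those who want a job but have given up searching).
Civilian working-age population = 1,465.50 + 433.95 = 1,899.45 thousand.
Unemployment rate = 39.88 / 1,465.50 = 2.72%.
Labor force participation rate = 1,465.50 / 1,899.45 = 77.15%.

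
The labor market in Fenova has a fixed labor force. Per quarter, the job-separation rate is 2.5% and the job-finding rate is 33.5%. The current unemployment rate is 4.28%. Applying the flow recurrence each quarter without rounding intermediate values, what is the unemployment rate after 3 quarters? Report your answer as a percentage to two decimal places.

Unemployment rate after three quarters ≈ 6.25%.

With a fixed labor force, u_{t+1} = u_t + s·(1−u_t) − f·u_t = u_t·(1−s−f) + s.
Here 1−s−f = 0.640 and s = 0.025.
u_1 = 0.042800 × 0.640 + 0.025 = 0.052392.
u_2 = 0.052392 × 0.640 + 0.025 = 0.058531.
u_3 = 0.058531 × 0.640 + 0.025 = 0.062460.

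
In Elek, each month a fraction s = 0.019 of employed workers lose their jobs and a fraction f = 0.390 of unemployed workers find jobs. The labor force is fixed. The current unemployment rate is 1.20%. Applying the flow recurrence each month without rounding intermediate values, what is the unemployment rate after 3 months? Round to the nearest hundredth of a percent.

Unemployment rate after three months ≈ 3.93%.

With a fixed labor force, u_{t+1} = u_t + s·(1−u_t) − f·u_t = u_t·(1−s−f) + s.
Here 1−s−f = 0.591 and s = 0.019.
u_1 = 0.012000 × 0.591 + 0.019 = 0.026092.
u_2 = 0.026092 × 0.591 + 0.019 = 0.034420.
u_3 = 0.034420 × 0.591 + 0.019 = 0.039342.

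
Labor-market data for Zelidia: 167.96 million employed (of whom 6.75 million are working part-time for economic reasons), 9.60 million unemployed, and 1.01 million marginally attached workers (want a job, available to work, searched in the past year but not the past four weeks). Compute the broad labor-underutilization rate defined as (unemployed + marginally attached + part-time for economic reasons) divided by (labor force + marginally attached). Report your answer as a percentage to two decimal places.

Labor force = 167.96 + 9.60 = 177.56 million.
Numerator = 9.60 + 1.01 + 6.75 = 17.36 million.
Denominator = 177.56 + 1.01 = 178.57 million.
Broad rate = 17.36 / 178.57 = 9.72%.

Broad underutilization rate ≈ 9.72%.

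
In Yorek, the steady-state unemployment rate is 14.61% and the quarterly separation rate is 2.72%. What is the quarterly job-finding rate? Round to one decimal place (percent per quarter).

Job-finding rate ≈ 15.9% per quarter.

From u* = s/(s+f): f = s·(1−u)/u.
f = 2.72 × (1 − 0.1461) / 0.1461 = 2.3226 / 0.1461 ≈ 15.9% per quarter.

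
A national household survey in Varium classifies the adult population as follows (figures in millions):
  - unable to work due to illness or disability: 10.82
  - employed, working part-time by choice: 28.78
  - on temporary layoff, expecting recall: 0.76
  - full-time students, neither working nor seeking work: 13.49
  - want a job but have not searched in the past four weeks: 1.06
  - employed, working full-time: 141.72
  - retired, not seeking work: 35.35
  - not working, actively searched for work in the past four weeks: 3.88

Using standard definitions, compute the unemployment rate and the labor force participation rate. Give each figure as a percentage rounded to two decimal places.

Unemployment rate ≈ 2.65%; labor force participation rate ≈ 74.26%.

Employed = 28.78 + 141.72 = 170.50 million.
Unemployed = 0.76 + 3.88 = 4.64 million (jobless and actively searching, or on temporary layoff).
Labor force = 170.50 + 4.64 = 175.14 million.
Not in labor force = 10.82 + 13.49 + 1.06 + 35.35 = 60.72 million (those not working and not actively searching are outside the labor force — including those who want a job but have given up searching).
Civilian working-age population = 175.14 + 60.72 = 235.86 million.
Unemployment rate = 4.64 / 175.14 = 2.65%.
Labor force participation rate = 175.14 / 235.86 = 74.26%.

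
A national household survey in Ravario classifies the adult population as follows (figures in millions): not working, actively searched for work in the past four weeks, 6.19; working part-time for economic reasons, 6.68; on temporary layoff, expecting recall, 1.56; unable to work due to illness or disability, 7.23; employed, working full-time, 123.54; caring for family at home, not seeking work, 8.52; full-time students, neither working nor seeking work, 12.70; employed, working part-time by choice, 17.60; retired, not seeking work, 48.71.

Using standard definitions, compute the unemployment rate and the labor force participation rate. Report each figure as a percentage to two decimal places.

Employed = 6.68 + 123.54 + 17.60 = 147.82 million (anyone who worked, including part-time for economic reasons, counts as employed).
Unemployed = 6.19 + 1.56 = 7.75 million (jobless and actively searching, or on temporary layoff).
Labor force = 147.82 + 7.75 = 155.57 million.
Not in labor force = 7.23 + 8.52 + 12.70 + 48.71 = 77.16 million (those not working and not actively searching are outside the labor force).
Civilian working-age population = 155.57 + 77.16 = 232.73 million.
Unemployment rate = 7.75 / 155.57 = 4.98%.
Labor force participation rate = 155.57 / 232.73 = 66.85%.

Unemployment rate ≈ 4.98%; labor force participation rate ≈ 66.85%.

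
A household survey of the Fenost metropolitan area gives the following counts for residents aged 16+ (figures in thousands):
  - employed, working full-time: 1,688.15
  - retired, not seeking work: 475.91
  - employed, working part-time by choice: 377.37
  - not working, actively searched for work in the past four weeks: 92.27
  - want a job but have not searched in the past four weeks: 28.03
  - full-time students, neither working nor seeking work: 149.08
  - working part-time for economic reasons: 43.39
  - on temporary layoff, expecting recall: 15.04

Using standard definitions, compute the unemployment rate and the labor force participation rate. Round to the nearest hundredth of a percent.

Unemployment rate ≈ 4.84%; labor force participation rate ≈ 77.24%.

Employed = 1,688.15 + 377.37 + 43.39 = 2,108.91 thousand (anyone who worked, including part-time for economic reasons, counts as employed).
Unemployed = 92.27 + 15.04 = 107.31 thousand (jobless and actively searching, or on temporary layoff).
Labor force = 2,108.91 + 107.31 = 2,216.22 thousand.
Not in labor force = 475.91 + 28.03 + 149.08 = 653.02 thousand (those not working and not actively searching are outside the labor force — including those who want a job but have given up searching).
Civilian working-age population = 2,216.22 + 653.02 = 2,869.24 thousand.
Unemployment rate = 107.31 / 2,216.22 = 4.84%.
Labor force participation rate = 2,216.22 / 2,869.24 = 77.24%.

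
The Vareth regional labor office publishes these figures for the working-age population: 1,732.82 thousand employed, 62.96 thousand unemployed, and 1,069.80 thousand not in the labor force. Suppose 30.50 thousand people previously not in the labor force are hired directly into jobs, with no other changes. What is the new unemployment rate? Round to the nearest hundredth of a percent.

New unemployment rate ≈ 3.45%.

Initially, labor force = 1,732.82 + 62.96 = 1,795.78 thousand, so u = 62.96/1,795.78 = 3.51%.
After the change, employed and labor force both rise by 30.50; unemployed unchanged → E = 1,763.32, U = 62.96, labor force = 1,826.28 thousand.
New unemployment rate = 62.96 / 1,826.28 = 3.45%.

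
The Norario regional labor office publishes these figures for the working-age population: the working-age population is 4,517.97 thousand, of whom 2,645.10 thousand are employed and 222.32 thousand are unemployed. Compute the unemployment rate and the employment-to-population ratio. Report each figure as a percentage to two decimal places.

Unemployment rate ≈ 7.75%; employment-population ratio ≈ 58.55%.

Labor force = employed + unemployed = 2,645.10 + 222.32 = 2,867.42 thousand.
Unemployment rate = 222.32 / 2,867.42 = 7.75%.
Employment-population ratio = 2,645.10 / 4,517.97 = 58.55%.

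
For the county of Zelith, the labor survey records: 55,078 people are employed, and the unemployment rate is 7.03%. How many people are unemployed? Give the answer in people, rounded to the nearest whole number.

Let U be the number unemployed. The labor force is E + U, and U/(E+U) = 0.0703.
So U = 0.0703 × 55,078 / (1 − 0.0703) = 3871.98 / 0.9297 ≈ 4,165.

About 4,165 are unemployed.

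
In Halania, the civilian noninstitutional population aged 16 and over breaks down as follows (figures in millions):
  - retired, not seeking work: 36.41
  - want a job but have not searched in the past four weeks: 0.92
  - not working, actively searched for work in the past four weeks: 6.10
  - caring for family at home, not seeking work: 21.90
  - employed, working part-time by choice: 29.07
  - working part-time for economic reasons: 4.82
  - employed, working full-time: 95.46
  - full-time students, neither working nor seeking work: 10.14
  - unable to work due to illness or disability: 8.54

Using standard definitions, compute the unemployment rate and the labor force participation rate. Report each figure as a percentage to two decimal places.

Unemployment rate ≈ 4.50%; labor force participation rate ≈ 63.48%.

Employed = 29.07 + 4.82 + 95.46 = 129.35 million (anyone who worked, including part-time for economic reasons, counts as employed).
Unemployed = 6.10 million.
Labor force = 129.35 + 6.10 = 135.45 million.
Not in labor force = 36.41 + 0.92 + 21.90 + 10.14 + 8.54 = 77.91 million (those not working and not actively searching are outside the labor force — including those who want a job but have given up searching).
Civilian working-age population = 135.45 + 77.91 = 213.36 million.
Unemployment rate = 6.10 / 135.45 = 4.50%.
Labor force participation rate = 135.45 / 213.36 = 63.48%.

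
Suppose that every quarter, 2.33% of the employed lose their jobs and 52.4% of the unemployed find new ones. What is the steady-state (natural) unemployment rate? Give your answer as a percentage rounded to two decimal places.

Steady-state unemployment rate ≈ 4.26%.

At steady state the flows balance: s·E = f·U, so U/(E+U) = s/(s+f).
u* = 2.33 / (2.33 + 52.4) = 2.33 / 54.73 = 4.26%.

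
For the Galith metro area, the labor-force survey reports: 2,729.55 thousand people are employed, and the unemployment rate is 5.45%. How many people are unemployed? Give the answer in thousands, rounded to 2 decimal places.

Let U be the number unemployed. The labor force is E + U, and U/(E+U) = 0.0545.
So U = 0.0545 × 2,729.55 / (1 − 0.0545) = 148.7605 / 0.9455 ≈ 157.34 thousand.

About 157.34 thousand are unemployed.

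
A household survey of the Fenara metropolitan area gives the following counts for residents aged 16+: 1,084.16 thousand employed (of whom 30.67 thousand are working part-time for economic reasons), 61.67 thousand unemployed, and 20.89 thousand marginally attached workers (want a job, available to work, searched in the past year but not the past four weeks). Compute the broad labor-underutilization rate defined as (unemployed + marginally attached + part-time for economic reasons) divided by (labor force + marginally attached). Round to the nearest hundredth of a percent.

Broad underutilization rate ≈ 9.70%.

Labor force = 1,084.16 + 61.67 = 1,145.83 thousand.
Numerator = 61.67 + 20.89 + 30.67 = 113.23 thousand.
Denominator = 1,145.83 + 20.89 = 1,166.72 thousand.
Broad rate = 113.23 / 1,166.72 = 9.70%.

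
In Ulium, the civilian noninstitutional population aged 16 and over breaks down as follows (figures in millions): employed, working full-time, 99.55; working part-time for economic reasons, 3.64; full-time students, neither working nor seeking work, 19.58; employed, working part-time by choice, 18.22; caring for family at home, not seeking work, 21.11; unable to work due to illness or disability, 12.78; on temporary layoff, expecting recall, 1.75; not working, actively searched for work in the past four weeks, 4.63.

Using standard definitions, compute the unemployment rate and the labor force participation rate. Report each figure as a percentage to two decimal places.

Unemployment rate ≈ 4.99%; labor force participation rate ≈ 70.50%.

Employed = 99.55 + 3.64 + 18.22 = 121.41 million (anyone who worked, including part-time for economic reasons, counts as employed).
Unemployed = 1.75 + 4.63 = 6.38 million (jobless and actively searching, or on temporary layoff).
Labor force = 121.41 + 6.38 = 127.79 million.
Not in labor force = 19.58 + 21.11 + 12.78 = 53.47 million (those not working and not actively searching are outside the labor force).
Civilian working-age population = 127.79 + 53.47 = 181.26 million.
Unemployment rate = 6.38 / 127.79 = 4.99%.
Labor force participation rate = 127.79 / 181.26 = 70.50%.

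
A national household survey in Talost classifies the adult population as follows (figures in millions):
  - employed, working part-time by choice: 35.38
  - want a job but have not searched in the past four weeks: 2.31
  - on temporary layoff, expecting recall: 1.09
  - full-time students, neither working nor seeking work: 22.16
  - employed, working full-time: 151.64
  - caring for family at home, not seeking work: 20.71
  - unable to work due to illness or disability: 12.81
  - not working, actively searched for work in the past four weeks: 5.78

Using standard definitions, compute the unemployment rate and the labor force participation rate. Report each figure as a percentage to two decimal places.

Employed = 35.38 + 151.64 = 187.02 million.
Unemployed = 1.09 + 5.78 = 6.87 million (jobless and actively searching, or on temporary layoff).
Labor force = 187.02 + 6.87 = 193.89 million.
Not in labor force = 2.31 + 22.16 + 20.71 + 12.81 = 57.99 million (those not working and not actively searching are outside the labor force — including those who want a job but have given up searching).
Civilian working-age population = 193.89 + 57.99 = 251.88 million.
Unemployment rate = 6.87 / 193.89 = 3.54%.
Labor force participation rate = 193.89 / 251.88 = 76.98%.

Unemployment rate ≈ 3.54%; labor force participation rate ≈ 76.98%.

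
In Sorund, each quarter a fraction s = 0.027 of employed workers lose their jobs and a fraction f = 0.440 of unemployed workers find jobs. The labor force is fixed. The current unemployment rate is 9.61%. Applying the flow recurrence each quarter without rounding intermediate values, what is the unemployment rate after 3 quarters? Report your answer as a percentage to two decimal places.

Unemployment rate after three quarters ≈ 6.36%.

With a fixed labor force, u_{t+1} = u_t + s·(1−u_t) − f·u_t = u_t·(1−s−f) + s.
Here 1−s−f = 0.533 and s = 0.027.
u_1 = 0.096100 × 0.533 + 0.027 = 0.078221.
u_2 = 0.078221 × 0.533 + 0.027 = 0.068692.
u_3 = 0.068692 × 0.533 + 0.027 = 0.063613.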